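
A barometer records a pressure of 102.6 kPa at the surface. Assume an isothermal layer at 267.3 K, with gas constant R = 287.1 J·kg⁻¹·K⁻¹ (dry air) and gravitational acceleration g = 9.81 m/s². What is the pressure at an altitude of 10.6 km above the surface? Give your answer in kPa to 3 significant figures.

Scale height: H = RT/g = 287.1 × 267.3 / 9.81 = 7822.8 m.
Barometric formula: P = P₀ exp(−z/H).
z/H = 10600/7822.8 = 1.3550; exp(−1.3550) = 0.25795.
P = 102.6 × 0.25795 = 26.466 kPa.

P ≈ 26.5 kPa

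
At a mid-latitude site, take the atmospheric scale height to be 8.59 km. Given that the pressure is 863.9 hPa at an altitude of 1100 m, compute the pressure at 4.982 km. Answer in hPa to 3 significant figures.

P ≈ 550 hPa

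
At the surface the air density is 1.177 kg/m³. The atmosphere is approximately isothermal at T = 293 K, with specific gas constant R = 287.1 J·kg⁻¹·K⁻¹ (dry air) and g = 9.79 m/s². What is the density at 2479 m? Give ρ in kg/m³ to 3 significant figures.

Scale height: H = RT/g = 287.1 × 293 / 9.79 = 8592.5 m.
In an isothermal atmosphere, density decays like pressure: ρ = ρ₀ exp(−z/H).
z/H = 2479.0/8592.5 = 0.28851; exp(−0.28851) = 0.74938.
ρ = 1.177 × 0.74938 = 0.88202 kg/m³.

ρ ≈ 0.882 kg/m³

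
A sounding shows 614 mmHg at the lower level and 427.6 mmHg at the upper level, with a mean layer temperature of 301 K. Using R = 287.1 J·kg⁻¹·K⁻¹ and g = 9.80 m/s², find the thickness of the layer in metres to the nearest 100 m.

Hypsometric equation: Δz = (R T̄/g) ln(P₁/P₂).
R T̄/g = 287.1 × 301 / 9.80 = 8818.1 m.
ln(614/427.6) = ln(1.4359) = 0.36179.
Δz = 8818.1 × 0.36179 = 3190.3 m.

Δz ≈ 3200 m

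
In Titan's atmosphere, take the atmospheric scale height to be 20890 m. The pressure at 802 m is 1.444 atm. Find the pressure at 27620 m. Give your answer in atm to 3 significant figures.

P ≈ 0.400 atm

Between two levels, P₂ = P₁ exp(−Δz/H) with Δz = z₂ − z₁.
Δz = 27620 − 802.00 = 26818 m; Δz/H = 26818/20890 = 1.2838.
P₂ = 1.444 × exp(−1.2838) = 1.444 × 0.27698 = 0.39996 atm.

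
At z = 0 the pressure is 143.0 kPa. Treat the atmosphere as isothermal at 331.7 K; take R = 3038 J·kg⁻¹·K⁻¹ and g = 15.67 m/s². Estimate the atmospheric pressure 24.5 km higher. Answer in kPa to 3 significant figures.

Scale height: H = RT/g = 3038 × 331.7 / 15.67 = 64308 m.
Barometric formula: P = P₀ exp(−z/H).
z/H = 24500/64308 = 0.38098; exp(−0.38098) = 0.68319.
P = 143.0 × 0.68319 = 97.696 kPa.

P ≈ 97.7 kPa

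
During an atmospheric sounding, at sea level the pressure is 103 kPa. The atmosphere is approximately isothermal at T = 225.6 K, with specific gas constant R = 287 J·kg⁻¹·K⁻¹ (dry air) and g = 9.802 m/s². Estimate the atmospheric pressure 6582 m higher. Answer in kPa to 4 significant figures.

P ≈ 38.03 kPa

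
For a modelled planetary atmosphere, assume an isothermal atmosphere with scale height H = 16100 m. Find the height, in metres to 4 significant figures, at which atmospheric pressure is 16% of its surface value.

Set P/P₀ = exp(−z/H) = 0.16, so z = −H ln(0.16).
−ln(0.16) = 1.8326; z = 16100 × 1.8326 = 29505 m.

z ≈ 29500 m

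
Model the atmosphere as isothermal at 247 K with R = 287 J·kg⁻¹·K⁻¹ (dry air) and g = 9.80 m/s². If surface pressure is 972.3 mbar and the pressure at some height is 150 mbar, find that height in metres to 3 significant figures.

z ≈ 13500 m

Scale height: H = RT/g = 287 × 247 / 9.80 = 7233.6 m.
Invert the barometric formula: z = H ln(P₀/P).
P₀/P = 972.3/150 = 6.4820; ln(6.4820) = 1.8690.
z = 7233.6 × 1.8690 = 13520 m.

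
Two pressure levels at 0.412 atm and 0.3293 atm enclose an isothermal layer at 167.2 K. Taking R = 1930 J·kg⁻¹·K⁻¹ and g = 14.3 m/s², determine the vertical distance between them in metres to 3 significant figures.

Δz ≈ 5060 m

Hypsometric equation: Δz = (R T̄/g) ln(P₁/P₂).
R T̄/g = 1930 × 167.2 / 14.3 = 22566 m.
ln(0.412/0.3293) = ln(1.2511) = 0.22402.
Δz = 22566 × 0.22402 = 5055.2 m.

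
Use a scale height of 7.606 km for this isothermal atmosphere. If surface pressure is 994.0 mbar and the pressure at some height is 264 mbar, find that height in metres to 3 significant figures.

Invert the barometric formula: z = H ln(P₀/P).
P₀/P = 994.0/264 = 3.7652; ln(3.7652) = 1.3258.
z = 7606.0 × 1.3258 = 10084 m.

z ≈ 10100 m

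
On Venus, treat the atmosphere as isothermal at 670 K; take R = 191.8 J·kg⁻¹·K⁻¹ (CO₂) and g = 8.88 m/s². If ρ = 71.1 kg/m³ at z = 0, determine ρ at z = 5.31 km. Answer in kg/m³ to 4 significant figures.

Scale height: H = RT/g = 191.8 × 670 / 8.88 = 14471 m.
In an isothermal atmosphere, density decays like pressure: ρ = ρ₀ exp(−z/H).
z/H = 5310.0/14471 = 0.36694; exp(−0.36694) = 0.69285.
ρ = 71.1 × 0.69285 = 49.262 kg/m³.

ρ ≈ 49.26 kg/m³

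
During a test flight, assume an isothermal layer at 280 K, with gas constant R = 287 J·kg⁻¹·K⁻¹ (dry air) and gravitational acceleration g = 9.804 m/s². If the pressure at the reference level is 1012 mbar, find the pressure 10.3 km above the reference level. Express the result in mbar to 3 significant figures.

P ≈ 288 mbar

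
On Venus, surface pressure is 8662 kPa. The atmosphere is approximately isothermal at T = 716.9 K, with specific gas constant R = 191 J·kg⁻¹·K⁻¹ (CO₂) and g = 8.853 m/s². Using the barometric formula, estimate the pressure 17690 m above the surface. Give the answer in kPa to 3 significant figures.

P ≈ 2760 kPa

Scale height: H = RT/g = 191 × 716.9 / 8.853 = 15467 m.
Barometric formula: P = P₀ exp(−z/H).
z/H = 17690/15467 = 1.1437; exp(−1.1437) = 0.31864.
P = 8662 × 0.31864 = 2760.1 kPa.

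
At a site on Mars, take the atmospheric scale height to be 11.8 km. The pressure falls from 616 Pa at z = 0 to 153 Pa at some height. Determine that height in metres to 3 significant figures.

Invert the barometric formula: z = H ln(P₀/P).
P₀/P = 616/153 = 4.0261; ln(4.0261) = 1.3928.
z = 11800 × 1.3928 = 16435 m.

z ≈ 16400 m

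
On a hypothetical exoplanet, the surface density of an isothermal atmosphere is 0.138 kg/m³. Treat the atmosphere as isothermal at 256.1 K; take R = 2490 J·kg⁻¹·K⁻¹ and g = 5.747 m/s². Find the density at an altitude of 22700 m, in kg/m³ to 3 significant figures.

Scale height: H = RT/g = 2490 × 256.1 / 5.747 = 110960 m.
In an isothermal atmosphere, density decays like pressure: ρ = ρ₀ exp(−z/H).
z/H = 22700/110960 = 0.20458; exp(−0.20458) = 0.81499.
ρ = 0.138 × 0.81499 = 0.11247 kg/m³.

ρ ≈ 0.112 kg/m³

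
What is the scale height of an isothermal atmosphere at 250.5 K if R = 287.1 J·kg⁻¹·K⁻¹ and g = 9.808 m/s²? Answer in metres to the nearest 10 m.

H ≈ 7330 m

The scale height of an isothermal atmosphere is H = RT/g.
H = 287.1 × 250.5 / 9.808 = 71919/9.808 = 7332.7 m.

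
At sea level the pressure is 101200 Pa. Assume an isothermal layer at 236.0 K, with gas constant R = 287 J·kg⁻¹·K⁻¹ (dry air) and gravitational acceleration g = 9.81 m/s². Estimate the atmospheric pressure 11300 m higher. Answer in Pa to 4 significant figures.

Scale height: H = RT/g = 287 × 236.0 / 9.81 = 6904.4 m.
Barometric formula: P = P₀ exp(−z/H).
z/H = 11300/6904.4 = 1.6366; exp(−1.6366) = 0.19464.
P = 101200 × 0.19464 = 19698 Pa.

P ≈ 19700 Pa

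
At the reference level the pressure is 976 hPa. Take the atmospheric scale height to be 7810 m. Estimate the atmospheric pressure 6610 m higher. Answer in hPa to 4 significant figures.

P ≈ 418.7 hPa

Barometric formula: P = P₀ exp(−z/H).
z/H = 6610.0/7810.0 = 0.84635; exp(−0.84635) = 0.42898.
P = 976 × 0.42898 = 418.68 hPa.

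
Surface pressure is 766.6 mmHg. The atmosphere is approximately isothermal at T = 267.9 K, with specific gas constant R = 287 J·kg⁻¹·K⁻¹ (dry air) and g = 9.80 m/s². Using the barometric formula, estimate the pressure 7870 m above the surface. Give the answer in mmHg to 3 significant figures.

P ≈ 281 mmHg

Scale height: H = RT/g = 287 × 267.9 / 9.80 = 7845.6 m.
Barometric formula: P = P₀ exp(−z/H).
z/H = 7870.0/7845.6 = 1.0031; exp(−1.0031) = 0.36674.
P = 766.6 × 0.36674 = 281.14 mmHg.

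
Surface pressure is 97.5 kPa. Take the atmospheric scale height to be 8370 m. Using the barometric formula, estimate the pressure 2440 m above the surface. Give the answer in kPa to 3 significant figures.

Barometric formula: P = P₀ exp(−z/H).
z/H = 2440.0/8370.0 = 0.29152; exp(−0.29152) = 0.74713.
P = 97.5 × 0.74713 = 72.845 kPa.

P ≈ 72.8 kPa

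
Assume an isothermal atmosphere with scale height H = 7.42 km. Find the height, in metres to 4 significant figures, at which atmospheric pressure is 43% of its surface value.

Set P/P₀ = exp(−z/H) = 0.43, so z = −H ln(0.43).
−ln(0.43) = 0.84397; z = 7420.0 × 0.84397 = 6262.3 m.

z ≈ 6262 m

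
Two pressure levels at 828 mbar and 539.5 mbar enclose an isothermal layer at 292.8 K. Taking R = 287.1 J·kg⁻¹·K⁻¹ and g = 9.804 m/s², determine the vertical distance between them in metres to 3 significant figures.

Hypsometric equation: Δz = (R T̄/g) ln(P₁/P₂).
R T̄/g = 287.1 × 292.8 / 9.804 = 8574.3 m.
ln(828/539.5) = ln(1.5348) = 0.42840.
Δz = 8574.3 × 0.42840 = 3673.2 m.

Δz ≈ 3670 m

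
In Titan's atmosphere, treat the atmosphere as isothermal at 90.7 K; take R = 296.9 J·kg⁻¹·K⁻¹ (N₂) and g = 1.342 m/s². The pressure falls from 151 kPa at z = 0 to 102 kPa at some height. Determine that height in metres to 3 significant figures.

z ≈ 7870 m

Scale height: H = RT/g = 296.9 × 90.7 / 1.342 = 20066 m.
Invert the barometric formula: z = H ln(P₀/P).
P₀/P = 151/102 = 1.4804; ln(1.4804) = 0.39231.
z = 20066 × 0.39231 = 7872.1 m.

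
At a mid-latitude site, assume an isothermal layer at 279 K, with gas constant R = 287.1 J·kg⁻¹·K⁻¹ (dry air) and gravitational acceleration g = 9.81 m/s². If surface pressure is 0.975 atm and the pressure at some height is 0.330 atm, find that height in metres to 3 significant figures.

z ≈ 8850 m

Scale height: H = RT/g = 287.1 × 279 / 9.81 = 8165.2 m.
Invert the barometric formula: z = H ln(P₀/P).
P₀/P = 0.975/0.330 = 2.9545; ln(2.9545) = 1.0833.
z = 8165.2 × 1.0833 = 8845.4 m.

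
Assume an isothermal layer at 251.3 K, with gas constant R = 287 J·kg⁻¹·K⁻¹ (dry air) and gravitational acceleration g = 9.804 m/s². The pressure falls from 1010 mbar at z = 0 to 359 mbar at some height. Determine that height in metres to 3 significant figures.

z ≈ 7610 m

Scale height: H = RT/g = 287 × 251.3 / 9.804 = 7356.5 m.
Invert the barometric formula: z = H ln(P₀/P).
P₀/P = 1010/359 = 2.8134; ln(2.8134) = 1.0344.
z = 7356.5 × 1.0344 = 7609.6 m.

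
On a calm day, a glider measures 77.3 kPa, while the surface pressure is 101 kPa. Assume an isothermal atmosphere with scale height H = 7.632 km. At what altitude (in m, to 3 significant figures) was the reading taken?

Invert the barometric formula: z = H ln(P₀/P).
P₀/P = 101/77.3 = 1.3066; ln(1.3066) = 0.26743.
z = 7632.0 × 0.26743 = 2041.0 m.

z ≈ 2040 m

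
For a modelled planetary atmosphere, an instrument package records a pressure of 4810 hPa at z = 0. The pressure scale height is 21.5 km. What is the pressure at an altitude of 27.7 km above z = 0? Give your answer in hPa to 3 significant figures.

P ≈ 1330 hPa

Barometric formula: P = P₀ exp(−z/H).
z/H = 27700/21500 = 1.2884; exp(−1.2884) = 0.27571.
P = 4810 × 0.27571 = 1326.2 hPa.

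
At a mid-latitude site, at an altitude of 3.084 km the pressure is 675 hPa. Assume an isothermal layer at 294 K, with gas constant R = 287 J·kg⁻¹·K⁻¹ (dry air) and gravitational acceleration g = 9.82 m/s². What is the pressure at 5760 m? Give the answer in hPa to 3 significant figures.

Scale height: H = RT/g = 287 × 294 / 9.82 = 8592.5 m.
Between two levels, P₂ = P₁ exp(−Δz/H) with Δz = z₂ − z₁.
Δz = 5760.0 − 3084.0 = 2676.0 m; Δz/H = 2676.0/8592.5 = 0.31143.
P₂ = 675 × exp(−0.31143) = 675 × 0.73240 = 494.37 hPa.

P ≈ 494 hPa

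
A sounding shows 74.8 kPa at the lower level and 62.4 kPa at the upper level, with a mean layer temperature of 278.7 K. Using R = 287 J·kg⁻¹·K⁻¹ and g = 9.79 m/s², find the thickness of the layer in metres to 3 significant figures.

Hypsometric equation: Δz = (R T̄/g) ln(P₁/P₂).
R T̄/g = 287 × 278.7 / 9.79 = 8170.3 m.
ln(74.8/62.4) = ln(1.1987) = 0.18124.
Δz = 8170.3 × 0.18124 = 1480.8 m.

Δz ≈ 1480 m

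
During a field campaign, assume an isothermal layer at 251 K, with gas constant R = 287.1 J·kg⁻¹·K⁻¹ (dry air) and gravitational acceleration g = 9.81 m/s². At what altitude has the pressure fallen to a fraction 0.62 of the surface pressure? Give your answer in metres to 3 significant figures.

Scale height: H = RT/g = 287.1 × 251 / 9.81 = 7345.8 m.
Set P/P₀ = exp(−z/H) = 0.62, so z = −H ln(0.62).
−ln(0.62) = 0.47804; z = 7345.8 × 0.47804 = 3511.6 m.

z ≈ 3510 m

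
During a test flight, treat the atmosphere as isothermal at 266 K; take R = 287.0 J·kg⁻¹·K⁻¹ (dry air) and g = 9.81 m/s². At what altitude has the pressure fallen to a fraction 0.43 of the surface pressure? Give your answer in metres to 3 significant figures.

z ≈ 6570 m

Scale height: H = RT/g = 287.0 × 266 / 9.81 = 7782.1 m.
Set P/P₀ = exp(−z/H) = 0.43, so z = −H ln(0.43).
−ln(0.43) = 0.84397; z = 7782.1 × 0.84397 = 6567.9 m.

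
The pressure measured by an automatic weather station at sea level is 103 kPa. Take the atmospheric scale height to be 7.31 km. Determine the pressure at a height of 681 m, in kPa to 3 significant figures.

P ≈ 93.8 kPa

Barometric formula: P = P₀ exp(−z/H).
z/H = 681.00/7310.0 = 0.093160; exp(−0.093160) = 0.91105.
P = 103 × 0.91105 = 93.838 kPa.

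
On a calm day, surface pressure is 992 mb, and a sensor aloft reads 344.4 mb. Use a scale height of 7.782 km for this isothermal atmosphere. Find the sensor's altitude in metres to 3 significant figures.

z ≈ 8230 m

Invert the barometric formula: z = H ln(P₀/P).
P₀/P = 992/344.4 = 2.8804; ln(2.8804) = 1.0579.
z = 7782.0 × 1.0579 = 8232.6 m.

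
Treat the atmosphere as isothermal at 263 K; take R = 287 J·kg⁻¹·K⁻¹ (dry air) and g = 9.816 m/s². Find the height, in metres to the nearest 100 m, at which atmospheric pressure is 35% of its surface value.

Scale height: H = RT/g = 287 × 263 / 9.816 = 7689.6 m.
Set P/P₀ = exp(−z/H) = 0.35, so z = −H ln(0.35).
−ln(0.35) = 1.0498; z = 7689.6 × 1.0498 = 8072.5 m.

z ≈ 8100 m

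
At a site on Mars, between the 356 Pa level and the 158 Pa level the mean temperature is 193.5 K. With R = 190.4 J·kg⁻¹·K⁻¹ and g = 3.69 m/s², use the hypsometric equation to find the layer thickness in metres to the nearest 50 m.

Δz ≈ 8100 m

Hypsometric equation: Δz = (R T̄/g) ln(P₁/P₂).
R T̄/g = 190.4 × 193.5 / 3.69 = 9984.4 m.
ln(356/158) = ln(2.2532) = 0.81235.
Δz = 9984.4 × 0.81235 = 8110.8 m.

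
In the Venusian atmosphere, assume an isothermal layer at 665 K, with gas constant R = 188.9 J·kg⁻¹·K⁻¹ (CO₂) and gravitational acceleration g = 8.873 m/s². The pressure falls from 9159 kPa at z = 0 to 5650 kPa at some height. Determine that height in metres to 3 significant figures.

z ≈ 6840 m

Scale height: H = RT/g = 188.9 × 665 / 8.873 = 14157 m.
Invert the barometric formula: z = H ln(P₀/P).
P₀/P = 9159/5650 = 1.6211; ln(1.6211) = 0.48310.
z = 14157 × 0.48310 = 6839.2 m.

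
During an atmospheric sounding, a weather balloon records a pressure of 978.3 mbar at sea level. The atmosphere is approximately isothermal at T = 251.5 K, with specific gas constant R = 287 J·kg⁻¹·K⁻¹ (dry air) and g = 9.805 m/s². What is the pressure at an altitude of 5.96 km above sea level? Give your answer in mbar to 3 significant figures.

Scale height: H = RT/g = 287 × 251.5 / 9.805 = 7361.6 m.
Barometric formula: P = P₀ exp(−z/H).
z/H = 5960.0/7361.6 = 0.80961; exp(−0.80961) = 0.44503.
P = 978.3 × 0.44503 = 435.37 mbar.

P ≈ 435 mbar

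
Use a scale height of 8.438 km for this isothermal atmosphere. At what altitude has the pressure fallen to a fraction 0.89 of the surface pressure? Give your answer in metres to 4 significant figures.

z ≈ 983.3 m

Set P/P₀ = exp(−z/H) = 0.89, so z = −H ln(0.89).
−ln(0.89) = 0.11653; z = 8438.0 × 0.11653 = 983.28 m.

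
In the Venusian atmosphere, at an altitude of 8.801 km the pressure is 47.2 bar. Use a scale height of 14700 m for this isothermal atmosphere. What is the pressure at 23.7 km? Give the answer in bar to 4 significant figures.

P ≈ 17.13 bar

Between two levels, P₂ = P₁ exp(−Δz/H) with Δz = z₂ − z₁.
Δz = 23700 − 8801.0 = 14899 m; Δz/H = 14899/14700 = 1.0135.
P₂ = 47.2 × exp(−1.0135) = 47.2 × 0.36295 = 17.131 bar.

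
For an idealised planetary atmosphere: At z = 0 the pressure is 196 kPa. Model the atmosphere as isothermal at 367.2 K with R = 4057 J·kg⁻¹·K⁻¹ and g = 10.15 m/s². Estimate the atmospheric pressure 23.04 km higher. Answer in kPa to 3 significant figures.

P ≈ 168 kPa

Scale height: H = RT/g = 4057 × 367.2 / 10.15 = 146770 m.
Barometric formula: P = P₀ exp(−z/H).
z/H = 23040/146770 = 0.15698; exp(−0.15698) = 0.85472.
P = 196 × 0.85472 = 167.53 kPa.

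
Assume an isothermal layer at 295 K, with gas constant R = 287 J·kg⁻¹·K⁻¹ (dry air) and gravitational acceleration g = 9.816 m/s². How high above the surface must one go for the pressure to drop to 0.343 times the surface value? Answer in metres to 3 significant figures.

z ≈ 9230 m

Scale height: H = RT/g = 287 × 295 / 9.816 = 8625.2 m.
Set P/P₀ = exp(−z/H) = 0.343, so z = −H ln(0.343).
−ln(0.343) = 1.0700; z = 8625.2 × 1.0700 = 9229.0 m.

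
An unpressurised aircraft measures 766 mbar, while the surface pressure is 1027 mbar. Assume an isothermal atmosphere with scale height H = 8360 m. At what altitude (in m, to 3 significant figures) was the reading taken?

Invert the barometric formula: z = H ln(P₀/P).
P₀/P = 1027/766 = 1.3407; ln(1.3407) = 0.29319.
z = 8360.0 × 0.29319 = 2451.1 m.

z ≈ 2450 m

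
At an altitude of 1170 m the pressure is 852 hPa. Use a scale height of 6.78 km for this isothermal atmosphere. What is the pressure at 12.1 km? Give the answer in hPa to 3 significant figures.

P ≈ 170 hPa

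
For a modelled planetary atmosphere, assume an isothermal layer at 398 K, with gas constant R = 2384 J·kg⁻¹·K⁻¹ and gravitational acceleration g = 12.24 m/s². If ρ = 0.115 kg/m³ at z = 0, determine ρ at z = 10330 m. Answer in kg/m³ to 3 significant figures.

Scale height: H = RT/g = 2384 × 398 / 12.24 = 77519 m.
In an isothermal atmosphere, density decays like pressure: ρ = ρ₀ exp(−z/H).
z/H = 10330/77519 = 0.13326; exp(−0.13326) = 0.87524.
ρ = 0.115 × 0.87524 = 0.10065 kg/m³.

ρ ≈ 0.101 kg/m³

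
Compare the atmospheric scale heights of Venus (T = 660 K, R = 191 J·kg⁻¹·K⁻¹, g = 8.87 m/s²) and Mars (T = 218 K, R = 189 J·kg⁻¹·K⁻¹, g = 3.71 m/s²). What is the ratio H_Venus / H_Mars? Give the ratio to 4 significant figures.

H_Venus/H_Mars ≈ 1.280

H = RT/g for each body.
H_Venus = 191 × 660 / 8.87 = 14212 m.
H_Mars = 189 × 218 / 3.71 = 11106 m.
H_Venus/H_Mars = 14212/11106 = 1.2797.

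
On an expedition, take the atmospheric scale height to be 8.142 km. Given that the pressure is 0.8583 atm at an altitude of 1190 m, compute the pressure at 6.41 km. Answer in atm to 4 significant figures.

P ≈ 0.4521 atm

Between two levels, P₂ = P₁ exp(−Δz/H) with Δz = z₂ − z₁.
Δz = 6410.0 − 1190.0 = 5220.0 m; Δz/H = 5220.0/8142.0 = 0.64112.
P₂ = 0.8583 × exp(−0.64112) = 0.8583 × 0.52670 = 0.45207 atm.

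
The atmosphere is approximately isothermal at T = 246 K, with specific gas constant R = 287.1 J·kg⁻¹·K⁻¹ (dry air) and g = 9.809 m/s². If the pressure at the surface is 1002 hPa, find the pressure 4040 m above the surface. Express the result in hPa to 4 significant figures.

P ≈ 571.7 hPa

Scale height: H = RT/g = 287.1 × 246 / 9.809 = 7200.2 m.
Barometric formula: P = P₀ exp(−z/H).
z/H = 4040.0/7200.2 = 0.56110; exp(−0.56110) = 0.57058.
P = 1002 × 0.57058 = 571.72 hPa.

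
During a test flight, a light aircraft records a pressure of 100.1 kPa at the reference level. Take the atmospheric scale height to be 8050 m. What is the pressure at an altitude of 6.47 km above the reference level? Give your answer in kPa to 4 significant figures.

P ≈ 44.81 kPa

Barometric formula: P = P₀ exp(−z/H).
z/H = 6470.0/8050.0 = 0.80373; exp(−0.80373) = 0.44766.
P = 100.1 × 0.44766 = 44.811 kPa.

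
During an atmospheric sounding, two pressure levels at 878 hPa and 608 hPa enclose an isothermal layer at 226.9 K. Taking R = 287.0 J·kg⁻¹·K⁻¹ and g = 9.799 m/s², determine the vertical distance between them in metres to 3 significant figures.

Hypsometric equation: Δz = (R T̄/g) ln(P₁/P₂).
R T̄/g = 287.0 × 226.9 / 9.799 = 6645.6 m.
ln(878/608) = ln(1.4441) = 0.36749.
Δz = 6645.6 × 0.36749 = 2442.2 m.

Δz ≈ 2440 m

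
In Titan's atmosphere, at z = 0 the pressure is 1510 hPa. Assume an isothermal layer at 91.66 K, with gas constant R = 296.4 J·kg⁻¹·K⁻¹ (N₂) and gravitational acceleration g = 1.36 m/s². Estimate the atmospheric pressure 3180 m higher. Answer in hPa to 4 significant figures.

P ≈ 1288 hPa

Scale height: H = RT/g = 296.4 × 91.66 / 1.36 = 19976 m.
Barometric formula: P = P₀ exp(−z/H).
z/H = 3180.0/19976 = 0.15919; exp(−0.15919) = 0.85283.
P = 1510 × 0.85283 = 1287.8 hPa.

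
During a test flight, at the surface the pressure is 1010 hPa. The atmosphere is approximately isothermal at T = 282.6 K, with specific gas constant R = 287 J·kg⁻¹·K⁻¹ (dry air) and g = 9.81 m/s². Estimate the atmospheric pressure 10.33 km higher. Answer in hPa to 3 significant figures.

P ≈ 290 hPa

Scale height: H = RT/g = 287 × 282.6 / 9.81 = 8267.7 m.
Barometric formula: P = P₀ exp(−z/H).
z/H = 10330/8267.7 = 1.2494; exp(−1.2494) = 0.28668.
P = 1010 × 0.28668 = 289.55 hPa.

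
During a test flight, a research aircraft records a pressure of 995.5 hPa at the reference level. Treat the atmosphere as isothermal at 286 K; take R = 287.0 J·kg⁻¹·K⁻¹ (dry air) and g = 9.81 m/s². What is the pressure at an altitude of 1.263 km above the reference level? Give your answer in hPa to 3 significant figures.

Scale height: H = RT/g = 287.0 × 286 / 9.81 = 8367.2 m.
Barometric formula: P = P₀ exp(−z/H).
z/H = 1263.0/8367.2 = 0.15095; exp(−0.15095) = 0.85989.
P = 995.5 × 0.85989 = 856.02 hPa.

P ≈ 856 hPa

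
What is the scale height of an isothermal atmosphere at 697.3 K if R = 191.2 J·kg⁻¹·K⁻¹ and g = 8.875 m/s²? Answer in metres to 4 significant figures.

The scale height of an isothermal atmosphere is H = RT/g.
H = 191.2 × 697.3 / 8.875 = 133320/8.875 = 15022 m.

H ≈ 15020 m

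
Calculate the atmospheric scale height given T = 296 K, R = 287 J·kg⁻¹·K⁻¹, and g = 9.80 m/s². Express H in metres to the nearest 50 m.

H ≈ 8650 m

The scale height of an isothermal atmosphere is H = RT/g.
H = 287 × 296 / 9.80 = 84952/9.80 = 8668.6 m.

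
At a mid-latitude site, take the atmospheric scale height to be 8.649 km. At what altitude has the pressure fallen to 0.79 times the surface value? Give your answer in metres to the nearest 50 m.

Set P/P₀ = exp(−z/H) = 0.79, so z = −H ln(0.79).
−ln(0.79) = 0.23572; z = 8649.0 × 0.23572 = 2038.7 m.

z ≈ 2050 m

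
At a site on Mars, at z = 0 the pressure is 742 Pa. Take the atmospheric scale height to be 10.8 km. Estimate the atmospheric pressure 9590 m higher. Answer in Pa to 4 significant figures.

Barometric formula: P = P₀ exp(−z/H).
z/H = 9590.0/10800 = 0.88796; exp(−0.88796) = 0.41149.
P = 742 × 0.41149 = 305.33 Pa.

P ≈ 305.3 Pa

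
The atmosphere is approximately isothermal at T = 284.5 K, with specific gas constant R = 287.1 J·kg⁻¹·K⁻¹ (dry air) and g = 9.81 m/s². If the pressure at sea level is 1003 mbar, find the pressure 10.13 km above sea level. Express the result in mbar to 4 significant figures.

Scale height: H = RT/g = 287.1 × 284.5 / 9.81 = 8326.2 m.
Barometric formula: P = P₀ exp(−z/H).
z/H = 10130/8326.2 = 1.2166; exp(−1.2166) = 0.29624.
P = 1003 × 0.29624 = 297.13 mbar.

P ≈ 297.1 mbar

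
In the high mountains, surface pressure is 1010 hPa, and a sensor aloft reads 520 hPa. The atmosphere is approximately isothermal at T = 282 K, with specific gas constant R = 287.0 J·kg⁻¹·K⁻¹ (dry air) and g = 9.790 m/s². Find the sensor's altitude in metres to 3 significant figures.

z ≈ 5490 m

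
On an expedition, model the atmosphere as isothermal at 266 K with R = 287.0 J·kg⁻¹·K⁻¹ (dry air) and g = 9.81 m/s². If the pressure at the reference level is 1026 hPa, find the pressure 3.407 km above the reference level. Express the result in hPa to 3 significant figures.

Scale height: H = RT/g = 287.0 × 266 / 9.81 = 7782.1 m.
Barometric formula: P = P₀ exp(−z/H).
z/H = 3407.0/7782.1 = 0.43780; exp(−0.43780) = 0.64545.
P = 1026 × 0.64545 = 662.23 hPa.

P ≈ 662 hPa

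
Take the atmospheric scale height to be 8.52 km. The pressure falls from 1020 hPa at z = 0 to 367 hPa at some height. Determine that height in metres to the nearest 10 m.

Invert the barometric formula: z = H ln(P₀/P).
P₀/P = 1020/367 = 2.7793; ln(2.7793) = 1.0222.
z = 8520.0 × 1.0222 = 8709.1 m.

z ≈ 8710 m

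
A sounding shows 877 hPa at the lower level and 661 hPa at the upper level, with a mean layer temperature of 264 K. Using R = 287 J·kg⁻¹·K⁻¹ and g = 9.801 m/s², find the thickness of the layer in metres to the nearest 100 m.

Δz ≈ 2200 m

Hypsometric equation: Δz = (R T̄/g) ln(P₁/P₂).
R T̄/g = 287 × 264 / 9.801 = 7730.6 m.
ln(877/661) = ln(1.3268) = 0.28277.
Δz = 7730.6 × 0.28277 = 2186.0 m.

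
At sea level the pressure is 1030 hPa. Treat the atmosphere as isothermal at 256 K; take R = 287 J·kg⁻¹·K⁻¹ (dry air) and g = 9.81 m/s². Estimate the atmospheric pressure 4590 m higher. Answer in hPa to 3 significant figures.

P ≈ 558 hPa

Scale height: H = RT/g = 287 × 256 / 9.81 = 7489.5 m.
Barometric formula: P = P₀ exp(−z/H).
z/H = 4590.0/7489.5 = 0.61286; exp(−0.61286) = 0.54180.
P = 1030 × 0.54180 = 558.05 hPa.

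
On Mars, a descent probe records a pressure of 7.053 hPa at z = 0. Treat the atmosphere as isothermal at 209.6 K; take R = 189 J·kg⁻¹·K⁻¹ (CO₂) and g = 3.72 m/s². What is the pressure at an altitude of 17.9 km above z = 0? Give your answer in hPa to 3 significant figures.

Scale height: H = RT/g = 189 × 209.6 / 3.72 = 10649 m.
Barometric formula: P = P₀ exp(−z/H).
z/H = 17900/10649 = 1.6809; exp(−1.6809) = 0.18621.
P = 7.053 × 0.18621 = 1.3133 hPa.

P ≈ 1.31 hPa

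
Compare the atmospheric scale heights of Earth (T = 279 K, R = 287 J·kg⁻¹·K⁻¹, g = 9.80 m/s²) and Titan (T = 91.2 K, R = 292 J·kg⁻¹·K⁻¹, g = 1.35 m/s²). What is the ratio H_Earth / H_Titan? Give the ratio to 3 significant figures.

H_Earth/H_Titan ≈ 0.414

H = RT/g for each body.
H_Earth = 287 × 279 / 9.80 = 8170.7 m.
H_Titan = 292 × 91.2 / 1.35 = 19726 m.
H_Earth/H_Titan = 8170.7/19726 = 0.41421.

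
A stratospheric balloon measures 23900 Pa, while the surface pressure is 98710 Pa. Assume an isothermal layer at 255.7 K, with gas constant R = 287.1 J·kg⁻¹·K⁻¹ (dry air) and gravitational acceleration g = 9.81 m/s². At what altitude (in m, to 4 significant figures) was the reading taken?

z ≈ 10610 m

Scale height: H = RT/g = 287.1 × 255.7 / 9.81 = 7483.3 m.
Invert the barometric formula: z = H ln(P₀/P).
P₀/P = 98710/23900 = 4.1301; ln(4.1301) = 1.4183.
z = 7483.3 × 1.4183 = 10614 m.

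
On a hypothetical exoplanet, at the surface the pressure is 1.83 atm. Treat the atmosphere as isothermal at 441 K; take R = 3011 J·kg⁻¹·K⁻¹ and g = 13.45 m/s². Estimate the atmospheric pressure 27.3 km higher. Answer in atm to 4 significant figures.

Scale height: H = RT/g = 3011 × 441 / 13.45 = 98725 m.
Barometric formula: P = P₀ exp(−z/H).
z/H = 27300/98725 = 0.27653; exp(−0.27653) = 0.75841.
P = 1.83 × 0.75841 = 1.3879 atm.

P ≈ 1.388 atm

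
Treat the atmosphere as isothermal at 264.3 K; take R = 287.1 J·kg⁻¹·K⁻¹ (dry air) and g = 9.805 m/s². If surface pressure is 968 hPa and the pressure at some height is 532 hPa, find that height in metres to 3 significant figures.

z ≈ 4630 m

Scale height: H = RT/g = 287.1 × 264.3 / 9.805 = 7739.0 m.
Invert the barometric formula: z = H ln(P₀/P).
P₀/P = 968/532 = 1.8195; ln(1.8195) = 0.59856.
z = 7739.0 × 0.59856 = 4632.3 m.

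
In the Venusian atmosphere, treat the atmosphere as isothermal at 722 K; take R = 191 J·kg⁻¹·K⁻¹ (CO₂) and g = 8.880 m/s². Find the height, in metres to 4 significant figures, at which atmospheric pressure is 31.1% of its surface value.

z ≈ 18140 m

Scale height: H = RT/g = 191 × 722 / 8.880 = 15530 m.
Set P/P₀ = exp(−z/H) = 0.311, so z = −H ln(0.311).
−ln(0.311) = 1.1680; z = 15530 × 1.1680 = 18139 m.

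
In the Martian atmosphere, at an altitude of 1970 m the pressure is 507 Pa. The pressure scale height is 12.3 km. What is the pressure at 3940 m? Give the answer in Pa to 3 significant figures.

P ≈ 432 Pa

Between two levels, P₂ = P₁ exp(−Δz/H) with Δz = z₂ − z₁.
Δz = 3940.0 − 1970.0 = 1970.0 m; Δz/H = 1970.0/12300 = 0.16016.
P₂ = 507 × exp(−0.16016) = 507 × 0.85201 = 431.97 Pa.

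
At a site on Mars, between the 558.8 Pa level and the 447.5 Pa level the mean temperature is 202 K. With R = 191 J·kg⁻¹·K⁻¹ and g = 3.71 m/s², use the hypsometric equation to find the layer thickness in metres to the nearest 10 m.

Δz ≈ 2310 m

Hypsometric equation: Δz = (R T̄/g) ln(P₁/P₂).
R T̄/g = 191 × 202 / 3.71 = 10399 m.
ln(558.8/447.5) = ln(1.2487) = 0.22210.
Δz = 10399 × 0.22210 = 2309.6 m.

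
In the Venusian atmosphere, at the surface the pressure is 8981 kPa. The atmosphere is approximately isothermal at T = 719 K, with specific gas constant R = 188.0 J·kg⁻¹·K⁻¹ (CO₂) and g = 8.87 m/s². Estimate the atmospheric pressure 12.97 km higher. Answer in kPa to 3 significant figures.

P ≈ 3830 kPa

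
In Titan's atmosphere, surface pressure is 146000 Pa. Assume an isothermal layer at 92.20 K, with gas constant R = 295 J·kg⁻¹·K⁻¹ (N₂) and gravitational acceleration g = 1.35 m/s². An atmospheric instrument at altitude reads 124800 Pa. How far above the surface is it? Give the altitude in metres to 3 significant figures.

z ≈ 3160 m

Scale height: H = RT/g = 295 × 92.20 / 1.35 = 20147 m.
Invert the barometric formula: z = H ln(P₀/P).
P₀/P = 146000/124800 = 1.1699; ln(1.1699) = 0.15692.
z = 20147 × 0.15692 = 3161.5 m.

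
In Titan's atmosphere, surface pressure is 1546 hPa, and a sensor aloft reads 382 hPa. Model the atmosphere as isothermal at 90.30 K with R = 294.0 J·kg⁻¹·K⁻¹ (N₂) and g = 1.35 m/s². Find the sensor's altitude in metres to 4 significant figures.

z ≈ 27490 m

Scale height: H = RT/g = 294.0 × 90.30 / 1.35 = 19665 m.
Invert the barometric formula: z = H ln(P₀/P).
P₀/P = 1546/382 = 4.0471; ln(4.0471) = 1.3980.
z = 19665 × 1.3980 = 27492 m.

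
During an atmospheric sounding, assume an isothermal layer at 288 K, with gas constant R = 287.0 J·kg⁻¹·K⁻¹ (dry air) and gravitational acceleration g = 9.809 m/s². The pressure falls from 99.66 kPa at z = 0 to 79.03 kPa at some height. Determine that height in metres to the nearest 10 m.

z ≈ 1950 m

Scale height: H = RT/g = 287.0 × 288 / 9.809 = 8426.5 m.
Invert the barometric formula: z = H ln(P₀/P).
P₀/P = 99.66/79.03 = 1.2610; ln(1.2610) = 0.23191.
z = 8426.5 × 0.23191 = 1954.2 m.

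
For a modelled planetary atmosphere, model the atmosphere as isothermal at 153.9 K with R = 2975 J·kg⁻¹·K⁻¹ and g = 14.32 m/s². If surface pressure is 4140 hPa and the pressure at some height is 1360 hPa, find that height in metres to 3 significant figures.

z ≈ 35600 m

Scale height: H = RT/g = 2975 × 153.9 / 14.32 = 31973 m.
Invert the barometric formula: z = H ln(P₀/P).
P₀/P = 4140/1360 = 3.0441; ln(3.0441) = 1.1132.
z = 31973 × 1.1132 = 35592 m.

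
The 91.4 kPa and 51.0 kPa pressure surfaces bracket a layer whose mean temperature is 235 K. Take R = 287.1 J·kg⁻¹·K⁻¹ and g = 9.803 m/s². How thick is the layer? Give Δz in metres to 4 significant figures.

Hypsometric equation: Δz = (R T̄/g) ln(P₁/P₂).
R T̄/g = 287.1 × 235 / 9.803 = 6882.4 m.
ln(91.4/51.0) = ln(1.7922) = 0.58344.
Δz = 6882.4 × 0.58344 = 4015.5 m.

Δz ≈ 4015 m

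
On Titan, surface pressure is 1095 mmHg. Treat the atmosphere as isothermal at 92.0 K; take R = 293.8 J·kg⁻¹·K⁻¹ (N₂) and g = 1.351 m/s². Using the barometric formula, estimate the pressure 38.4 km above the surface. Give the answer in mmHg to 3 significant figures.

Scale height: H = RT/g = 293.8 × 92.0 / 1.351 = 20007 m.
Barometric formula: P = P₀ exp(−z/H).
z/H = 38400/20007 = 1.9193; exp(−1.9193) = 0.14671.
P = 1095 × 0.14671 = 160.65 mmHg.

P ≈ 161 mmHg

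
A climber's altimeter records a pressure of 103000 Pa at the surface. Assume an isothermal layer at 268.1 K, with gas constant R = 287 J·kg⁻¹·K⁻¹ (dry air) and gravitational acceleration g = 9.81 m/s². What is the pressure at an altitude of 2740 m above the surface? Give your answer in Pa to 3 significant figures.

P ≈ 72600 Pa

Scale height: H = RT/g = 287 × 268.1 / 9.81 = 7843.5 m.
Barometric formula: P = P₀ exp(−z/H).
z/H = 2740.0/7843.5 = 0.34933; exp(−0.34933) = 0.70516.
P = 103000 × 0.70516 = 72631 Pa.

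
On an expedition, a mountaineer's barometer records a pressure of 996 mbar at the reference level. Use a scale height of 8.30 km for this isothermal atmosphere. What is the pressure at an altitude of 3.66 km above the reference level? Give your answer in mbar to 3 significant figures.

P ≈ 641 mbar

Barometric formula: P = P₀ exp(−z/H).
z/H = 3660.0/8300.0 = 0.44096; exp(−0.44096) = 0.64342.
P = 996 × 0.64342 = 640.85 mbar.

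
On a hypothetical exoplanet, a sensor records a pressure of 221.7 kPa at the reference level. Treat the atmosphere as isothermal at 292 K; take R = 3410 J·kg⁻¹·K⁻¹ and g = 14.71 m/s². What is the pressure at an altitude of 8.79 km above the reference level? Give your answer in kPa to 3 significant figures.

P ≈ 195 kPa

Scale height: H = RT/g = 3410 × 292 / 14.71 = 67690 m.
Barometric formula: P = P₀ exp(−z/H).
z/H = 8790.0/67690 = 0.12986; exp(−0.12986) = 0.87822.
P = 221.7 × 0.87822 = 194.70 kPa.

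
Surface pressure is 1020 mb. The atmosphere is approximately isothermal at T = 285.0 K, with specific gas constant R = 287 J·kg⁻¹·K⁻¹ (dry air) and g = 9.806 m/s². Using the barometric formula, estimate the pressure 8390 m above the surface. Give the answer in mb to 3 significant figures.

Scale height: H = RT/g = 287 × 285.0 / 9.806 = 8341.3 m.
Barometric formula: P = P₀ exp(−z/H).
z/H = 8390.0/8341.3 = 1.0058; exp(−1.0058) = 0.36575.
P = 1020 × 0.36575 = 373.06 mb.

P ≈ 373 mb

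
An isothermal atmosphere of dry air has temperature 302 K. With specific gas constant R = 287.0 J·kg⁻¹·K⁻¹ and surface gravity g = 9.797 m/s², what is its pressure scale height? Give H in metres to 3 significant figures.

H ≈ 8850 m

The scale height of an isothermal atmosphere is H = RT/g.
H = 287.0 × 302 / 9.797 = 86674/9.797 = 8847.0 m.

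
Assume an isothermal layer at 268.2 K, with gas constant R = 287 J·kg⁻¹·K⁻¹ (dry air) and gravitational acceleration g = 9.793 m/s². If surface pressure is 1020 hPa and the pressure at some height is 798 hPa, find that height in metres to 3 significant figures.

z ≈ 1930 m

Scale height: H = RT/g = 287 × 268.2 / 9.793 = 7860.0 m.
Invert the barometric formula: z = H ln(P₀/P).
P₀/P = 1020/798 = 1.2782; ln(1.2782) = 0.24545.
z = 7860.0 × 0.24545 = 1929.2 m.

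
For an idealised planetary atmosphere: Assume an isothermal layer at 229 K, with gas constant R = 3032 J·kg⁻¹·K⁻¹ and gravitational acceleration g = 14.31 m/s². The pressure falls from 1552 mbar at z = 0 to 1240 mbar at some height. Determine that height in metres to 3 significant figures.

z ≈ 10900 m

Scale height: H = RT/g = 3032 × 229 / 14.31 = 48520 m.
Invert the barometric formula: z = H ln(P₀/P).
P₀/P = 1552/1240 = 1.2516; ln(1.2516) = 0.22442.
z = 48520 × 0.22442 = 10889 m.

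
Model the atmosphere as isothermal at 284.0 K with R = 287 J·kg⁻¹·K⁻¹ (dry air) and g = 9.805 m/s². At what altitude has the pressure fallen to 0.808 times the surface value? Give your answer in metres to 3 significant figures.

z ≈ 1770 m

Scale height: H = RT/g = 287 × 284.0 / 9.805 = 8312.9 m.
Set P/P₀ = exp(−z/H) = 0.808, so z = −H ln(0.808).
−ln(0.808) = 0.21319; z = 8312.9 × 0.21319 = 1772.2 m.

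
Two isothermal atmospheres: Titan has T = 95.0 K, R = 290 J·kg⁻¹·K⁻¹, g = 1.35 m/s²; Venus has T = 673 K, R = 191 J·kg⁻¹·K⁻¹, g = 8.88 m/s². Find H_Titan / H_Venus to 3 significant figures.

H_Titan/H_Venus ≈ 1.41

H = RT/g for each body.
H_Titan = 290 × 95.0 / 1.35 = 20407 m.
H_Venus = 191 × 673 / 8.88 = 14476 m.
H_Titan/H_Venus = 20407/14476 = 1.4097.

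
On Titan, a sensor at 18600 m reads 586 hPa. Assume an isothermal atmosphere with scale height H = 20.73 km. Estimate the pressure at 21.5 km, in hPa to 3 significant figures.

P ≈ 509 hPa

Between two levels, P₂ = P₁ exp(−Δz/H) with Δz = z₂ − z₁.
Δz = 21500 − 18600 = 2900.0 m; Δz/H = 2900.0/20730 = 0.13989.
P₂ = 586 × exp(−0.13989) = 586 × 0.86945 = 509.50 hPa.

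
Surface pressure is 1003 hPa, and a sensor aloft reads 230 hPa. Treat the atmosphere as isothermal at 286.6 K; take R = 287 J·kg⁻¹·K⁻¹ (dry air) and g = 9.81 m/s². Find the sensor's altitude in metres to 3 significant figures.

Scale height: H = RT/g = 287 × 286.6 / 9.81 = 8384.7 m.
Invert the barometric formula: z = H ln(P₀/P).
P₀/P = 1003/230 = 4.3609; ln(4.3609) = 1.4727.
z = 8384.7 × 1.4727 = 12348 m.

z ≈ 12300 m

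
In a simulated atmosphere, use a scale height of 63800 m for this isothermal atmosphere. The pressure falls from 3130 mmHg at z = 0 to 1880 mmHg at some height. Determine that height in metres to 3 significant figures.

Invert the barometric formula: z = H ln(P₀/P).
P₀/P = 3130/1880 = 1.6649; ln(1.6649) = 0.50977.
z = 63800 × 0.50977 = 32523 m.

z ≈ 32500 m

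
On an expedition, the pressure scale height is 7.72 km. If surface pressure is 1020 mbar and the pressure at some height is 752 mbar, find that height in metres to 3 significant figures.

Invert the barometric formula: z = H ln(P₀/P).
P₀/P = 1020/752 = 1.3564; ln(1.3564) = 0.30483.
z = 7720.0 × 0.30483 = 2353.3 m.

z ≈ 2350 m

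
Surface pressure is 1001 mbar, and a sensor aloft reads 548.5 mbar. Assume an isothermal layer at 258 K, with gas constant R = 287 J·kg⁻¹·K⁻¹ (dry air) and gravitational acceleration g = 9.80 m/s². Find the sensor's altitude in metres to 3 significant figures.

Scale height: H = RT/g = 287 × 258 / 9.80 = 7555.7 m.
Invert the barometric formula: z = H ln(P₀/P).
P₀/P = 1001/548.5 = 1.8250; ln(1.8250) = 0.60158.
z = 7555.7 × 0.60158 = 4545.4 m.

z ≈ 4550 m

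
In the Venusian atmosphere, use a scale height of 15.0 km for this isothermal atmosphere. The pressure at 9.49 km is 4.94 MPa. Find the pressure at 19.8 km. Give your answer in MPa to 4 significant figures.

P ≈ 2.484 MPa

Between two levels, P₂ = P₁ exp(−Δz/H) with Δz = z₂ − z₁.
Δz = 19800 − 9490.0 = 10310 m; Δz/H = 10310/15000 = 0.68733.
P₂ = 4.94 × exp(−0.68733) = 4.94 × 0.50292 = 2.4844 MPa.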